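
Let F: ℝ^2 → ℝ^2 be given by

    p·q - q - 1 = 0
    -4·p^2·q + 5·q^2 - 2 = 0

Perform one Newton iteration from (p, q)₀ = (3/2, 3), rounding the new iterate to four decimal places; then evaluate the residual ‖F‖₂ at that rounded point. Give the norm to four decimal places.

At (3/2, 3): F = (0.5000, 16.0000).
Jacobian J = [[q, p - 1], [-8·p·q, -4·p^2 + 10·q]].
At the point, J = [[3.0000, 0.5000], [-36.0000, 21.0000]] (det J = 81.0000).
Solving J·Δ = −F gives Δ = (-0.0309, -0.8148).
Then the next iterate is (p, q)₁ = (1.4691, 2.1852).
Re-evaluating at (1.4691, 2.1852): F = (0.025077, 3.010622), so ‖F‖₂ = 3.0107.

3.0107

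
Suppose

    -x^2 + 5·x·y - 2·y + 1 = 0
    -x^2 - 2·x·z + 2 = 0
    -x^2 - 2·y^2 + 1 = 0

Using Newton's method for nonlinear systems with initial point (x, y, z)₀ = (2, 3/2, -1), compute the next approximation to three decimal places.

At (2, 3/2, -1): F = (9.000, 2.000, -7.500).
Jacobian J = [[-2·x + 5·y, 5·x - 2, 0], [-2·x - 2·z, 0, -2·x], [-2·x, -4·y, 0]].
At the point, J = [[3.500, 8.000, 0.000], [-2.000, 0.000, -4.000], [-4.000, -6.000, 0.000]] (det J = 44.000).
Solving J·Δ = −F gives Δ = (-0.545, -0.886, 0.773).
Then the next iterate is (x, y, z)₁ = (1.455, 0.614, -0.227).

(1.455, 0.614, -0.227)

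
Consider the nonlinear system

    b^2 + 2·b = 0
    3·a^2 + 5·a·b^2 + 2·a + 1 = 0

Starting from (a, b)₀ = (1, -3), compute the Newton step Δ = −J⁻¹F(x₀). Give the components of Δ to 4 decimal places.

At (1, -3): F = (3.0000, 51.0000).
Jacobian J = [[0, 2·b + 2], [6·a + 5·b^2 + 2, 10·a·b]].
At the point, J = [[0.0000, -4.0000], [53.0000, -30.0000]] (det J = 212.0000).
Solving J·Δ = −F gives Δ = (-0.5377, 0.7500).

(-0.5377, 0.7500)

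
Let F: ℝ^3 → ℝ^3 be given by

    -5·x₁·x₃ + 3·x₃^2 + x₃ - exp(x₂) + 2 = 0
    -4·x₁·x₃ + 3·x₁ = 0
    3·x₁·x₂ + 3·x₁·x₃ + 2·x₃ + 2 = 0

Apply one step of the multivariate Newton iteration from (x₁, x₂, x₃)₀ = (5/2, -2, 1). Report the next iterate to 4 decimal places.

At (5/2, -2, 1): F = (-6.635335, -2.5000, -3.5000).
Jacobian J = [[-5·x₃, -exp(x₂), -5·x₁ + 6·x₃ + 1], [-4·x₃ + 3, 0, -4·x₁], [3·x₂ + 3·x₃, 3·x₁, 3·x₁ + 2]].
At the point, J = [[-5.0000, -0.135335, -5.5000], [-1.0000, 0.0000, -10.0000], [-3.0000, 7.5000, 9.5000]] (det J = -339.095744).
Solving J·Δ = −F gives Δ = (-1.1869, 0.1582, -0.1313).
Then the next iterate is (x₁, x₂, x₃)₁ = (1.3131, -1.8418, 0.8687).

(1.3131, -1.8418, 0.8687)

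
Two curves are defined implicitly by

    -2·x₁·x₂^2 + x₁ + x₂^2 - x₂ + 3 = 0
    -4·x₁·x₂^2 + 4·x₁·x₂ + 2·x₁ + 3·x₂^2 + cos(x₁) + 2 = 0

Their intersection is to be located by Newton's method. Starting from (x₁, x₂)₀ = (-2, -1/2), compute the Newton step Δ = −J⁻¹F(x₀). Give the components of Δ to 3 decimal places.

(-2.613, 0.241)

At (-2, -1/2): F = (2.750, 4.33385).
Jacobian J = [[-2·x₂^2 + 1, -4·x₁·x₂ + 2·x₂ - 1], [-4·x₂^2 + 4·x₂ - sin(x₁) + 2, -8·x₁·x₂ + 4·x₁ + 6·x₂]].
At the point, J = [[0.500, -6.000], [-0.09070, -19.000]] (det J = -10.04422).
Solving J·Δ = −F gives Δ = (-2.613, 0.241).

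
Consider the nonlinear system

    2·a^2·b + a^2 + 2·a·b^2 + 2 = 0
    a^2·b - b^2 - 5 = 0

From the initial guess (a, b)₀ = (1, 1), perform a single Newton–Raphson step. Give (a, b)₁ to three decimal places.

(2.150, -1.700)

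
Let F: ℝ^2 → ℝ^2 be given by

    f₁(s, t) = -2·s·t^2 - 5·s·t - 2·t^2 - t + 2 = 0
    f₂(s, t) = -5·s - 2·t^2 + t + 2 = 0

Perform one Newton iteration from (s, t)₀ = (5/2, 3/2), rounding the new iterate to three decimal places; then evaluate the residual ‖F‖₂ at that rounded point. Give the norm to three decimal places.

2.065

At (5/2, 3/2): F = (-34.000, -13.500).
Jacobian J = [[-2·t^2 - 5·t, -4·s·t - 5·s - 4·t - 1], [-5, -4·t + 1]].
At the point, J = [[-12.000, -34.500], [-5.000, -5.000]] (det J = -112.500).
Solving J·Δ = −F gives Δ = (-2.629, -0.071).
Then the next iterate is (s, t)₁ = (-0.129, 1.429).
Re-evaluating at (-0.129, 1.429): F = (-2.06453, -0.01008), so ‖F‖₂ = 2.065.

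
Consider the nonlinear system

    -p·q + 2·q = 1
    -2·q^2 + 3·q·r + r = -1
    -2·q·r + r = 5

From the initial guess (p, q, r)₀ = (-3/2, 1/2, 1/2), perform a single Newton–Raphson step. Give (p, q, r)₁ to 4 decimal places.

(-35.0000, -4.5000, -1.2000)

At (-3/2, 1/2, 1/2): F = (0.7500, 1.7500, -5.0000).
Jacobian J = [[-q, -p + 2, 0], [0, -4·q + 3·r, 3·q + 1], [0, -2·r, -2·q + 1]].
At the point, J = [[-0.5000, 3.5000, 0.0000], [0.0000, -0.5000, 2.5000], [0.0000, -1.0000, 0.0000]] (det J = -1.2500).
Solving J·Δ = −F gives Δ = (-33.5000, -5.0000, -1.7000).
Then the next iterate is (p, q, r)₁ = (-35.0000, -4.5000, -1.2000).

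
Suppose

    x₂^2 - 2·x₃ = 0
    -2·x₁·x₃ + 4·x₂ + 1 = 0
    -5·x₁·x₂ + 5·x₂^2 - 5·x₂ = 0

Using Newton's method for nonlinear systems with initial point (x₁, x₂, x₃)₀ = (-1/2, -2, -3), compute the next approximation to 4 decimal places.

At (-1/2, -2, -3): F = (10.0000, -10.0000, 25.0000).
Jacobian J = [[0, 2·x₂, -2], [-2·x₃, 4, -2·x₁], [-5·x₂, -5·x₁ + 10·x₂ - 5, 0]].
At the point, J = [[0.0000, -4.0000, -2.0000], [6.0000, 4.0000, 1.0000], [10.0000, -22.5000, 0.0000]] (det J = 310.0000).
Solving J·Δ = −F gives Δ = (0.4032, 1.2903, 2.4194).
Then the next iterate is (x₁, x₂, x₃)₁ = (-0.0968, -0.7097, -0.5806).

(-0.0968, -0.7097, -0.5806)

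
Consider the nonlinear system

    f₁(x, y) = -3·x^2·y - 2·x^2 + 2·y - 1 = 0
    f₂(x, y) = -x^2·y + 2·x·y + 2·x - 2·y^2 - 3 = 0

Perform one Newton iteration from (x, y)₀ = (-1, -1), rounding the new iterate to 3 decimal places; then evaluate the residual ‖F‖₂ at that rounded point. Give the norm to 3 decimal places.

15.692

At (-1, -1): F = (-2.000, -4.000).
Jacobian J = [[-6·x·y - 4·x, -3·x^2 + 2], [-2·x·y + 2·y + 2, -x^2 + 2·x - 4·y]].
At the point, J = [[-2.000, -1.000], [-2.000, 1.000]] (det J = -4.000).
Solving J·Δ = −F gives Δ = (-1.500, 1.000).
Then the next iterate is (x, y)₁ = (-2.500, 0.000).
Re-evaluating at (-2.500, 0.000): F = (-13.500, -8.000), so ‖F‖₂ = 15.692.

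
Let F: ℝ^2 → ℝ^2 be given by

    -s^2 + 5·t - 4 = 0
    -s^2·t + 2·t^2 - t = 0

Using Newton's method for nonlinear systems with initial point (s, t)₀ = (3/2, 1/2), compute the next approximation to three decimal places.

(0.583, 0.700)

At (3/2, 1/2): F = (-3.750, -1.125).
Jacobian J = [[-2·s, 5], [-2·s·t, -s^2 + 4·t - 1]].
At the point, J = [[-3.000, 5.000], [-1.500, -1.250]] (det J = 11.250).
Solving J·Δ = −F gives Δ = (-0.917, 0.200).
Then the next iterate is (s, t)₁ = (0.583, 0.700).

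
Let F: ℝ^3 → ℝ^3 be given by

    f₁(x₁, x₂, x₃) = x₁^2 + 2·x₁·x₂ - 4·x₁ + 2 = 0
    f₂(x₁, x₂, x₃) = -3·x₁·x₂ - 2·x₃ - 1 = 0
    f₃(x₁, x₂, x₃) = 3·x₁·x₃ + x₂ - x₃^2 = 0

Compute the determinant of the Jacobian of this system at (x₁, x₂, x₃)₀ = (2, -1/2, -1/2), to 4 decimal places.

10.0000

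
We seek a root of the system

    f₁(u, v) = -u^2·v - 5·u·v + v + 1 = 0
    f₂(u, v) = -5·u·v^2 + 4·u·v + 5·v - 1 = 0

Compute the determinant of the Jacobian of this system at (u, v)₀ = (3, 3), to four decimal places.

J = [[-2·u·v - 5·v, -u^2 - 5·u + 1], [-5·v^2 + 4·v, -10·u·v + 4·u + 5]].
At the point, J = [[-33.0000, -23.0000], [-33.0000, -73.0000]].
det J = 1650.0000.

1650.0000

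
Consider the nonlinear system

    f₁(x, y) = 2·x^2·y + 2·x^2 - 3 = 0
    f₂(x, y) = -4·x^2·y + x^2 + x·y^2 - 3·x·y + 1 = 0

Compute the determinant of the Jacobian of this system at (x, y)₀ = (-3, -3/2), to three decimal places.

526.500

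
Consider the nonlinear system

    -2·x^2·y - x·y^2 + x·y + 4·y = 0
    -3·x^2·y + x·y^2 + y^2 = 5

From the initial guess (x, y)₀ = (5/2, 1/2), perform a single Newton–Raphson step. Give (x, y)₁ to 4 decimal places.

(8.0000, -3.0000)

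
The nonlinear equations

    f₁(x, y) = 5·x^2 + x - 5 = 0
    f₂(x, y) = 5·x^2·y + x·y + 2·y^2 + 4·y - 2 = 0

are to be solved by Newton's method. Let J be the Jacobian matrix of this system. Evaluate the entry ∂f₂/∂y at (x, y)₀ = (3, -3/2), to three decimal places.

46.000

∂f₂/∂y = 5·x^2 + x + 4·y + 4.
At (3, -3/2) this is 46.000.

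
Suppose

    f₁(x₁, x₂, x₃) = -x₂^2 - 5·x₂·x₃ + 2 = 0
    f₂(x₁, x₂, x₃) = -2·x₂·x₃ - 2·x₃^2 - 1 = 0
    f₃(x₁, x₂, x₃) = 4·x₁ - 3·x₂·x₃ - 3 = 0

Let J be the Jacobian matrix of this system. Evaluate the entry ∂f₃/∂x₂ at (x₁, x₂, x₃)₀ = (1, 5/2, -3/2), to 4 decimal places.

∂f₃/∂x₂ = -3·x₃.
At (1, 5/2, -3/2) this is 4.5000.

4.5000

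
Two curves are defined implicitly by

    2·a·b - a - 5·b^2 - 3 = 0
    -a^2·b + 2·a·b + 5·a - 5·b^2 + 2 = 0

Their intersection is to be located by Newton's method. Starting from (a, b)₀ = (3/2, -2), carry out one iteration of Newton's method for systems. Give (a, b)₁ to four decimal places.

(0.1520, -0.9669)

At (3/2, -2): F = (-30.5000, -12.0000).
Jacobian J = [[2·b - 1, 2·a - 10·b], [-2·a·b + 2·b + 5, -a^2 + 2·a - 10·b]].
At the point, J = [[-5.0000, 23.0000], [7.0000, 20.7500]] (det J = -264.7500).
Solving J·Δ = −F gives Δ = (-1.3480, 1.0331).
Then the next iterate is (a, b)₁ = (0.1520, -0.9669).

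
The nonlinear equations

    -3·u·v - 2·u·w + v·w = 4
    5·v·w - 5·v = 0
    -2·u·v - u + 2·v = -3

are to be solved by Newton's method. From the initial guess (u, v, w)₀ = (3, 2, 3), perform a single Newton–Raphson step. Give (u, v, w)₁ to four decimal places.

At (3, 2, 3): F = (-34.0000, 20.0000, -8.0000).
Jacobian J = [[-3·v - 2·w, -3·u + w, -2·u + v], [0, 5·w - 5, 5·v], [-2·v - 1, -2·u + 2, 0]].
At the point, J = [[-12.0000, -6.0000, -4.0000], [0.0000, 10.0000, 10.0000], [-5.0000, -4.0000, 0.0000]] (det J = -380.0000).
Solving J·Δ = −F gives Δ = (-2.3158, 0.8947, -2.8947).
Then the next iterate is (u, v, w)₁ = (0.6842, 2.8947, 0.1053).

(0.6842, 2.8947, 0.1053)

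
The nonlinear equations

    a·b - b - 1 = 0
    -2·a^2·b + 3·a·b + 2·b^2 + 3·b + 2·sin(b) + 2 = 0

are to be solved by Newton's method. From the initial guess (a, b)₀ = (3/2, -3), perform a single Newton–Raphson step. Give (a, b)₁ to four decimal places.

(0.7232, -2.6606)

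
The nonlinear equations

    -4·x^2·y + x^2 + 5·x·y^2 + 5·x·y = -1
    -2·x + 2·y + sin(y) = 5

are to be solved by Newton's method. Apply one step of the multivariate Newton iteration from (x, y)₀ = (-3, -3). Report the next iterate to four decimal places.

(-10.7502, -13.2567)

At (-3, -3): F = (28.0000, -5.141120).
Jacobian J = [[-8·x·y + 2·x + 5·y^2 + 5·y, -4·x^2 + 10·x·y + 5·x], [-2, cos(y) + 2]].
At the point, J = [[-48.0000, 39.0000], [-2.0000, 1.010008]] (det J = 29.519640).
Solving J·Δ = −F gives Δ = (-7.7502, -10.2567).
Then the next iterate is (x, y)₁ = (-10.7502, -13.2567).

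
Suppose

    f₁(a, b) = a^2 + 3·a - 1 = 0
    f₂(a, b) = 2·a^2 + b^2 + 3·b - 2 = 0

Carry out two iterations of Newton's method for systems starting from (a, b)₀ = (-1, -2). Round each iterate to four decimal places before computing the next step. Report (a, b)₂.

(0.7143, -8.9754)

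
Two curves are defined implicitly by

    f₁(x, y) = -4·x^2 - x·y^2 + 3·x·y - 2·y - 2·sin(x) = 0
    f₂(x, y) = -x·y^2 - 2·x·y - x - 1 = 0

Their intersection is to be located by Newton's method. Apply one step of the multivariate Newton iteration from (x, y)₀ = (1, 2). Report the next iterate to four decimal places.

(-0.0397, 1.8928)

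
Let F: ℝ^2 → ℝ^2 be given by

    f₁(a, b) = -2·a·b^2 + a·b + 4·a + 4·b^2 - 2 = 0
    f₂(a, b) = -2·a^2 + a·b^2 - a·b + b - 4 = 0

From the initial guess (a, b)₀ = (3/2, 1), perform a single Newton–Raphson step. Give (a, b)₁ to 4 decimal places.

(0.0088, 0.4211)

At (3/2, 1): F = (6.5000, -7.5000).
Jacobian J = [[-2·b^2 + b + 4, -4·a·b + a + 8·b], [-4·a + b^2 - b, 2·a·b - a + 1]].
At the point, J = [[3.0000, 3.5000], [-6.0000, 2.5000]] (det J = 28.5000).
Solving J·Δ = −F gives Δ = (-1.4912, -0.5789).
Then the next iterate is (a, b)₁ = (0.0088, 0.4211).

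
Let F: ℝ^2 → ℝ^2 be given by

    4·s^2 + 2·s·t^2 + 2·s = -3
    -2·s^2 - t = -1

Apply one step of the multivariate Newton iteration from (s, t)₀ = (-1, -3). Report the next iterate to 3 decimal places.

(-1.183, -1.733)

At (-1, -3): F = (-13.000, 2.000).
Jacobian J = [[8·s + 2·t^2 + 2, 4·s·t], [-4·s, -1]].
At the point, J = [[12.000, 12.000], [4.000, -1.000]] (det J = -60.000).
Solving J·Δ = −F gives Δ = (-0.183, 1.267).
Then the next iterate is (s, t)₁ = (-1.183, -1.733).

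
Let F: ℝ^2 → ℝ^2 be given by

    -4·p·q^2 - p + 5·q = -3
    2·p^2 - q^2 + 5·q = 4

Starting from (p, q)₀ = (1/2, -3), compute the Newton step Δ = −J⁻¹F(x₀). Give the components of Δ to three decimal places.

At (1/2, -3): F = (-30.500, -27.500).
Jacobian J = [[-4·q^2 - 1, -8·p·q + 5], [4·p, -2·q + 5]].
At the point, J = [[-37.000, 17.000], [2.000, 11.000]] (det J = -441.000).
Solving J·Δ = −F gives Δ = (0.299, 2.446).

(0.299, 2.446)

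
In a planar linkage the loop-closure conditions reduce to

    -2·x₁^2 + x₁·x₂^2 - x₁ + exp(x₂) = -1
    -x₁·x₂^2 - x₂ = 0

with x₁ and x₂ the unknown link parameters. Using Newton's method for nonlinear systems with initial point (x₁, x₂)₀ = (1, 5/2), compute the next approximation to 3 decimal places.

(0.482, 1.581)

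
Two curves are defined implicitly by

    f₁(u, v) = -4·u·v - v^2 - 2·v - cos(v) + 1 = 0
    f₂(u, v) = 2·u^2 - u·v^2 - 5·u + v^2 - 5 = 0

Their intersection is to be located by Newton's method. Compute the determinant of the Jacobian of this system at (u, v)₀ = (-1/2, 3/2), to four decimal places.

J = [[-4·v, -4·u - 2·v + sin(v) - 2], [4·u - v^2 - 5, -2·u·v + 2·v]].
At the point, J = [[-6.0000, -2.002505], [-9.2500, 4.5000]].
det J = -45.5232.

-45.5232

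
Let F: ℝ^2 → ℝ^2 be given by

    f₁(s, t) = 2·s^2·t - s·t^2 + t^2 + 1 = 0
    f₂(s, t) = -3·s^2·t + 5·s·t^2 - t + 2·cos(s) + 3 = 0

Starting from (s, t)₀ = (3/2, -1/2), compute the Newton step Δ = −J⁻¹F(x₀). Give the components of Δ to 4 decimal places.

(0.7629, 0.7709)

At (3/2, -1/2): F = (-1.3750, 8.891474).
Jacobian J = [[4·s·t - t^2, 2·s^2 - 2·s·t + 2·t], [-6·s·t + 5·t^2 - 2·sin(s), -3·s^2 + 10·s·t - 1]].
At the point, J = [[-3.2500, 5.0000], [3.755010, -15.2500]] (det J = 30.787450).
Solving J·Δ = −F gives Δ = (0.7629, 0.7709).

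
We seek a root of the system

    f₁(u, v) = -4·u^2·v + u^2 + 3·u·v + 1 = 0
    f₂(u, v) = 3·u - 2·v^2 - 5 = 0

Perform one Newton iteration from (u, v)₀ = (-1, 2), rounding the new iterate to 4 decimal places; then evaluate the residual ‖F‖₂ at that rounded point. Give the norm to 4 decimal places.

8.7453

At (-1, 2): F = (-12.0000, -16.0000).
Jacobian J = [[-8·u·v + 2·u + 3·v, -4·u^2 + 3·u], [3, -4·v]].
At the point, J = [[20.0000, -7.0000], [3.0000, -8.0000]] (det J = -139.0000).
Solving J·Δ = −F gives Δ = (-0.1151, -2.0432).
Then the next iterate is (u, v)₁ = (-1.1151, -0.0432).
Re-evaluating at (-1.1151, -0.0432): F = (2.602833, -8.349032), so ‖F‖₂ = 8.7453.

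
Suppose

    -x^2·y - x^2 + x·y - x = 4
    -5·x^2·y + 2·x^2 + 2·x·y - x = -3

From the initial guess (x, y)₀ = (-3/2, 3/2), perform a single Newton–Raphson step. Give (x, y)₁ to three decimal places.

(0.773, 3.583)

At (-3/2, 3/2): F = (-10.375, -12.375).
Jacobian J = [[-2·x·y - 2·x + y - 1, -x^2 + x], [-10·x·y + 4·x + 2·y - 1, -5·x^2 + 2·x]].
At the point, J = [[8.000, -3.750], [18.500, -14.250]] (det J = -44.625).
Solving J·Δ = −F gives Δ = (2.273, 2.083).
Then the next iterate is (x, y)₁ = (0.773, 3.583).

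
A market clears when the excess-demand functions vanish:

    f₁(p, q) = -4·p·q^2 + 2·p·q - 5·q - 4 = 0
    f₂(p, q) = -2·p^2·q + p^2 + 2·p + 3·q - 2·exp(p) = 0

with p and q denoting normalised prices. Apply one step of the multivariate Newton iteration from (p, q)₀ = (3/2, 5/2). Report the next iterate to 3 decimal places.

At (3/2, 5/2): F = (-46.500, -7.46338).
Jacobian J = [[-4·q^2 + 2·q, -8·p·q + 2·p - 5], [-4·p·q + 2·p - 2·exp(p) + 2, -2·p^2 + 3]].
At the point, J = [[-20.000, -32.000], [-18.96338, -1.500]] (det J = -576.82810).
Solving J·Δ = −F gives Δ = (-0.293, -1.270).
Then the next iterate is (p, q)₁ = (1.207, 1.230).

(1.207, 1.230)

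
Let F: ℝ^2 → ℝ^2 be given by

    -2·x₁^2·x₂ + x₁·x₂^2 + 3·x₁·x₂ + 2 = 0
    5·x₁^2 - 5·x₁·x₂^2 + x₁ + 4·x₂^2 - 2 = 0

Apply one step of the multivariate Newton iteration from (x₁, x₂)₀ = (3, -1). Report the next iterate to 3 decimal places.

At (3, -1): F = (14.000, 35.000).
Jacobian J = [[-4·x₁·x₂ + x₂^2 + 3·x₂, -2·x₁^2 + 2·x₁·x₂ + 3·x₁], [10·x₁ - 5·x₂^2 + 1, -10·x₁·x₂ + 8·x₂]].
At the point, J = [[10.000, -15.000], [26.000, 22.000]] (det J = 610.000).
Solving J·Δ = −F gives Δ = (-1.366, 0.023).
Then the next iterate is (x₁, x₂)₁ = (1.634, -0.977).

(1.634, -0.977)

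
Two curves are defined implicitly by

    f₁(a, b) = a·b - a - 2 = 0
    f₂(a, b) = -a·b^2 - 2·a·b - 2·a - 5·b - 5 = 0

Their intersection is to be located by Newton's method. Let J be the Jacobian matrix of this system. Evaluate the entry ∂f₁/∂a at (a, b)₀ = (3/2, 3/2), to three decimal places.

∂f₁/∂a = b - 1.
At (3/2, 3/2) this is 0.500.

0.500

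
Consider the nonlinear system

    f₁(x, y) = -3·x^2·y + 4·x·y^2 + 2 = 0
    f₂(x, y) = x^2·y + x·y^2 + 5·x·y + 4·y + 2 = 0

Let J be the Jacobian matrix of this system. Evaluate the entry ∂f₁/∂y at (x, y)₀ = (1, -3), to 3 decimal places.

∂f₁/∂y = -3·x^2 + 8·x·y.
At (1, -3) this is -27.000.

-27.000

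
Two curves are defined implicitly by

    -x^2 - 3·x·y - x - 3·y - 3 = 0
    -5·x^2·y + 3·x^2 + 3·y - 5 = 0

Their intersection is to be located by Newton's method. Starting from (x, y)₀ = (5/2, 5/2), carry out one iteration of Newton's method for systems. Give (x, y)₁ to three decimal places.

At (5/2, 5/2): F = (-38.000, -56.875).
Jacobian J = [[-2·x - 3·y - 1, -3·x - 3], [-10·x·y + 6·x, -5·x^2 + 3]].
At the point, J = [[-13.500, -10.500], [-47.500, -28.250]] (det J = -117.375).
Solving J·Δ = −F gives Δ = (4.058, -8.837).
Then the next iterate is (x, y)₁ = (6.558, -6.337).

(6.558, -6.337)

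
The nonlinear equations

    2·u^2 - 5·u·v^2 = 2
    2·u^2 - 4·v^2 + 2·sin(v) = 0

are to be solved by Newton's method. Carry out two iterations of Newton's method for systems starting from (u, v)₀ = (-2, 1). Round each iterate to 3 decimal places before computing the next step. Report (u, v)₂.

(-0.692, 0.697)

At (-2, 1): F = (16.000, 5.68294).
Jacobian J = [[4·u - 5·v^2, -10·u·v], [4·u, -8·v + 2·cos(v)]].
At the point, J = [[-13.000, 20.000], [-8.000, -6.91940]] (det J = 249.95214).
Solving J·Δ = −F gives Δ = (0.898, -0.217).
Then the next iterate is (u, v)₁ = (-1.102, 0.783).
Round to (-1.102, 0.783) and repeat: F = (3.80693, 1.38727), J = [[-7.47344, 8.62866], [-4.408, -4.84640]].
Δ = (0.410, -0.086), so (u, v)₂ = (-0.692, 0.697).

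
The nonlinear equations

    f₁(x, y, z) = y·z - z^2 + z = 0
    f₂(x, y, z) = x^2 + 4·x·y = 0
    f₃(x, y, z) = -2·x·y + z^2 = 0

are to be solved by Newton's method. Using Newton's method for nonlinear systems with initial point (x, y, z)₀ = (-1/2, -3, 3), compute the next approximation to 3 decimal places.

(-0.176, -1.983, 1.506)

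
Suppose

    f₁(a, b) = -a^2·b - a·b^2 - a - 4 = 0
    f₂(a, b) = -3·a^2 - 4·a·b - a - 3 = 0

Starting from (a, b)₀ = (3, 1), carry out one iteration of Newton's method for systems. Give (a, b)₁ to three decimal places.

At (3, 1): F = (-19.000, -45.000).
Jacobian J = [[-2·a·b - b^2 - 1, -a^2 - 2·a·b], [-6·a - 4·b - 1, -4·a]].
At the point, J = [[-8.000, -15.000], [-23.000, -12.000]] (det J = -249.000).
Solving J·Δ = −F gives Δ = (-1.795, -0.309).
Then the next iterate is (a, b)₁ = (1.205, 0.691).

(1.205, 0.691)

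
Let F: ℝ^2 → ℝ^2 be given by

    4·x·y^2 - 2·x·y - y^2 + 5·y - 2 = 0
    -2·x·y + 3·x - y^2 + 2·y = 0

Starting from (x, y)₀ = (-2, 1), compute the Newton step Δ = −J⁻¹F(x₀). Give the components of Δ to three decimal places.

At (-2, 1): F = (-2.000, -1.000).
Jacobian J = [[4·y^2 - 2·y, 8·x·y - 2·x - 2·y + 5], [-2·y + 3, -2·x - 2·y + 2]].
At the point, J = [[2.000, -9.000], [1.000, 4.000]] (det J = 17.000).
Solving J·Δ = −F gives Δ = (1.000, 0.000).

(1.000, 0.000)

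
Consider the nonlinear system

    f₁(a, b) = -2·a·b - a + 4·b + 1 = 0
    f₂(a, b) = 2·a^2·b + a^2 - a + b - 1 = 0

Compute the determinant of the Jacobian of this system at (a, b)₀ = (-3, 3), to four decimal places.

J = [[-2·b - 1, -2·a + 4], [4·a·b + 2·a - 1, 2·a^2 + 1]].
At the point, J = [[-7.0000, 10.0000], [-43.0000, 19.0000]].
det J = 297.0000.

297.0000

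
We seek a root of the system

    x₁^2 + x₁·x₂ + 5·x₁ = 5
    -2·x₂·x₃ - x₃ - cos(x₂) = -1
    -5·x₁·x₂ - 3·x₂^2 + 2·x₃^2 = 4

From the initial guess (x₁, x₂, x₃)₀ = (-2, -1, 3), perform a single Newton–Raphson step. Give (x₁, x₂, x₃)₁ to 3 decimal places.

(94.391, -5.500, -31.246)

At (-2, -1, 3): F = (-9.000, 3.45970, 1.000).
Jacobian J = [[2·x₁ + x₂ + 5, x₁, 0], [0, -2·x₃ + sin(x₂), -2·x₂ - 1], [-5·x₂, -5·x₁ - 6·x₂, 4·x₃]].
At the point, J = [[0.000, -2.000, 0.000], [0.000, -6.84147, 1.000], [5.000, 16.000, 12.000]] (det J = -10.000).
Solving J·Δ = −F gives Δ = (96.391, -4.500, -34.246).
Then the next iterate is (x₁, x₂, x₃)₁ = (94.391, -5.500, -31.246).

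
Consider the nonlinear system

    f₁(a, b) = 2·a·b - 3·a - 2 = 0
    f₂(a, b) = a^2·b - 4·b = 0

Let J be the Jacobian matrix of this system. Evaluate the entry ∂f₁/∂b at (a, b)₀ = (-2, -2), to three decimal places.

∂f₁/∂b = 2·a.
At (-2, -2) this is -4.000.

-4.000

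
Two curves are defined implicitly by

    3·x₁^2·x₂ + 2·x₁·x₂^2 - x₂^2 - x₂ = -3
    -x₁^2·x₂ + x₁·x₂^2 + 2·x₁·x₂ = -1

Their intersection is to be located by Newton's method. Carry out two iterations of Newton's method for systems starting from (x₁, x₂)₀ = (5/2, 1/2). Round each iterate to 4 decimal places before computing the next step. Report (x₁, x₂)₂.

(-3.9266, -0.9614)

At (5/2, 1/2): F = (12.8750, 1.0000).
Jacobian J = [[6·x₁·x₂ + 2·x₂^2, 3·x₁^2 + 4·x₁·x₂ - 2·x₂ - 1], [-2·x₁·x₂ + x₂^2 + 2·x₂, -x₁^2 + 2·x₁·x₂ + 2·x₁]].
At the point, J = [[8.0000, 21.7500], [-1.2500, 1.2500]] (det J = 37.1875).
Solving J·Δ = −F gives Δ = (0.1521, -0.6479).
Then the next iterate is (x₁, x₂)₁ = (2.6521, -0.1479).
Round to (2.6521, -0.1479) and repeat: F = (0.121228, 1.313796), J = [[-2.309725, 18.827721], [0.510566, -2.513926]].
Δ = (-6.5787, -0.8135), so (x₁, x₂)₂ = (-3.9266, -0.9614).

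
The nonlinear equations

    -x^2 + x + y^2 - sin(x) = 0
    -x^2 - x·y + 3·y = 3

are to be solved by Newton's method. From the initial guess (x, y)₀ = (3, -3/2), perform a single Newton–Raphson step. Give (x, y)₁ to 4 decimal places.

(0.3333, 0.7674)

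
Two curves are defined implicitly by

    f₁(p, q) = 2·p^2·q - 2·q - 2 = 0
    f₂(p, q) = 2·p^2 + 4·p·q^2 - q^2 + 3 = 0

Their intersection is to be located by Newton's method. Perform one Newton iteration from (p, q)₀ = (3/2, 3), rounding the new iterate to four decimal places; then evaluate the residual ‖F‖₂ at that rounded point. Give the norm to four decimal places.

At (3/2, 3): F = (5.5000, 52.5000).
Jacobian J = [[4·p·q, 2·p^2 - 2], [4·p + 4·q^2, 8·p·q - 2·q]].
At the point, J = [[18.0000, 2.5000], [42.0000, 30.0000]] (det J = 435.0000).
Solving J·Δ = −F gives Δ = (-0.0776, -1.6414).
Then the next iterate is (p, q)₁ = (1.4224, 1.3586).
Re-evaluating at (1.4224, 1.3586): F = (0.780298, 15.702479), so ‖F‖₂ = 15.7219.

15.7219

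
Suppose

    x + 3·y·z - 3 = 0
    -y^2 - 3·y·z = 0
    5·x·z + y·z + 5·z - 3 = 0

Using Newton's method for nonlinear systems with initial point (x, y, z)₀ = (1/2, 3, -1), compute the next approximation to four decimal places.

At (1/2, 3, -1): F = (-11.5000, 0.0000, -13.5000).
Jacobian J = [[1, 3·z, 3·y], [0, -2·y - 3·z, -3·y], [5·z, z, 5·x + y + 5]].
At the point, J = [[1.0000, -3.0000, 9.0000], [0.0000, -3.0000, -9.0000], [-5.0000, -1.0000, 10.5000]] (det J = -310.5000).
Solving J·Δ = −F gives Δ = (-0.8478, -2.0580, 0.6860).
Then the next iterate is (x, y, z)₁ = (-0.3478, 0.9420, -0.3140).

(-0.3478, 0.9420, -0.3140)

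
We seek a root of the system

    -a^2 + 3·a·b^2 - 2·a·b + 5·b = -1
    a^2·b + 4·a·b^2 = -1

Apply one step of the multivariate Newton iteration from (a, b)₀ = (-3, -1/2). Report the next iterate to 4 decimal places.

At (-3, -1/2): F = (-15.7500, -6.5000).
Jacobian J = [[-2·a + 3·b^2 - 2·b, 6·a·b - 2·a + 5], [2·a·b + 4·b^2, a^2 + 8·a·b]].
At the point, J = [[7.7500, 20.0000], [4.0000, 21.0000]] (det J = 82.7500).
Solving J·Δ = −F gives Δ = (2.4260, -0.1526).
Then the next iterate is (a, b)₁ = (-0.5740, -0.6526).

(-0.5740, -0.6526)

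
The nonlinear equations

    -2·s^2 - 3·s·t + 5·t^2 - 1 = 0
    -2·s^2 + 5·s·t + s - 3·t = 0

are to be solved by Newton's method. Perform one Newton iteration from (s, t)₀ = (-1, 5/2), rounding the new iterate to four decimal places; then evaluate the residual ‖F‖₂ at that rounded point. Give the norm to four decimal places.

At (-1, 5/2): F = (35.7500, -23.0000).
Jacobian J = [[-4·s - 3·t, -3·s + 10·t], [-4·s + 5·t + 1, 5·s - 3]].
At the point, J = [[-3.5000, 28.0000], [17.5000, -8.0000]] (det J = -462.0000).
Solving J·Δ = −F gives Δ = (0.7749, -1.1799).
Then the next iterate is (s, t)₁ = (-0.2251, 1.3201).
Re-evaluating at (-0.2251, 1.3201): F = (8.503444, -5.772513), so ‖F‖₂ = 10.2777.

10.2777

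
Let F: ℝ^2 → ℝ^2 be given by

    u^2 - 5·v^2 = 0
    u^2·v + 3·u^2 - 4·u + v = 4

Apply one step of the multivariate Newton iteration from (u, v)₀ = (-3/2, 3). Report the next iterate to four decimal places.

At (-3/2, 3): F = (-42.7500, 18.5000).
Jacobian J = [[2·u, -10·v], [2·u·v + 6·u - 4, u^2 + 1]].
At the point, J = [[-3.0000, -30.0000], [-22.0000, 3.2500]] (det J = -669.7500).
Solving J·Δ = −F gives Δ = (0.6212, -1.4871).
Then the next iterate is (u, v)₁ = (-0.8788, 1.5129).

(-0.8788, 1.5129)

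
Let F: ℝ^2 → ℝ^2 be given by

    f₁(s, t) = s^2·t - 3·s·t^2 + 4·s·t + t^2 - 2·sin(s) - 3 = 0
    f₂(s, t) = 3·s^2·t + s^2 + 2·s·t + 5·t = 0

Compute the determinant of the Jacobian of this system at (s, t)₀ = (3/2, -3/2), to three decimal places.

-3.399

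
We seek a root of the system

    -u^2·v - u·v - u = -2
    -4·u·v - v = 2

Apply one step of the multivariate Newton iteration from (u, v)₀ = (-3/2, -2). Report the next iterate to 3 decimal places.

(-0.658, -0.947)

At (-3/2, -2): F = (5.000, -12.000).
Jacobian J = [[-2·u·v - v - 1, -u^2 - u], [-4·v, -4·u - 1]].
At the point, J = [[-5.000, -0.750], [8.000, 5.000]] (det J = -19.000).
Solving J·Δ = −F gives Δ = (0.842, 1.053).
Then the next iterate is (u, v)₁ = (-0.658, -0.947).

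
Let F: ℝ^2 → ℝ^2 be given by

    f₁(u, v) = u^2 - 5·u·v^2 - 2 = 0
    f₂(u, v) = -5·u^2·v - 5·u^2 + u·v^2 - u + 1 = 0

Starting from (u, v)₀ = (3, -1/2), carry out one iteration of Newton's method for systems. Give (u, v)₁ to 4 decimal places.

At (3, -1/2): F = (3.2500, -23.7500).
Jacobian J = [[2·u - 5·v^2, -10·u·v], [-10·u·v - 10·u + v^2 - 1, -5·u^2 + 2·u·v]].
At the point, J = [[4.7500, 15.0000], [-15.7500, -48.0000]] (det J = 8.2500).
Solving J·Δ = −F gives Δ = (-24.2727, 7.4697).
Then the next iterate is (u, v)₁ = (-21.2727, 6.9697).

(-21.2727, 6.9697)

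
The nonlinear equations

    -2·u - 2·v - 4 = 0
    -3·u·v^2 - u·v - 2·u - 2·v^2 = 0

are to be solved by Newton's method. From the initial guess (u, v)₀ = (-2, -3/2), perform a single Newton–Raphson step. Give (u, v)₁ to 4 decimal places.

At (-2, -3/2): F = (3.0000, 10.0000).
Jacobian J = [[-2, -2], [-3·v^2 - v - 2, -6·u·v - u - 4·v]].
At the point, J = [[-2.0000, -2.0000], [-7.2500, -10.0000]] (det J = 5.5000).
Solving J·Δ = −F gives Δ = (1.8182, -0.3182).
Then the next iterate is (u, v)₁ = (-0.1818, -1.8182).

(-0.1818, -1.8182)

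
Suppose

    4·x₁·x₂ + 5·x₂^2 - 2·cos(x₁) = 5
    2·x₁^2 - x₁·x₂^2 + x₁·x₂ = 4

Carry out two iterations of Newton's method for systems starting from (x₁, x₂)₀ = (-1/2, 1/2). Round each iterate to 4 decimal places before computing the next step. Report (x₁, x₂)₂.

(-1.8879, 2.2114)

At (-1/2, 1/2): F = (-6.505165, -3.6250).
Jacobian J = [[4·x₂ + 2·sin(x₁), 4·x₁ + 10·x₂], [4·x₁ - x₂^2 + x₂, -2·x₁·x₂ + x₁]].
At the point, J = [[1.041149, 3.0000], [-1.7500, 0.0000]] (det J = 5.2500).
Solving J·Δ = −F gives Δ = (-2.0714, 2.8873).
Then the next iterate is (x₁, x₂)₁ = (-2.5714, 3.3873).
Round to (-2.5714, 3.3873) and repeat: F = (19.212188, 30.017825), J = [[12.469612, 23.5874], [-18.372101, 14.848806]].
Δ = (0.6835, -1.1759), so (x₁, x₂)₂ = (-1.8879, 2.2114).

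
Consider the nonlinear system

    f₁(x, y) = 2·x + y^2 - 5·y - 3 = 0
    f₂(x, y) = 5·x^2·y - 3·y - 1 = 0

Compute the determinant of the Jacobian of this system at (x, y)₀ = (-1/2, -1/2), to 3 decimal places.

11.500

J = [[2, 2·y - 5], [10·x·y, 5·x^2 - 3]].
At the point, J = [[2.000, -6.000], [2.500, -1.750]].
det J = 11.500.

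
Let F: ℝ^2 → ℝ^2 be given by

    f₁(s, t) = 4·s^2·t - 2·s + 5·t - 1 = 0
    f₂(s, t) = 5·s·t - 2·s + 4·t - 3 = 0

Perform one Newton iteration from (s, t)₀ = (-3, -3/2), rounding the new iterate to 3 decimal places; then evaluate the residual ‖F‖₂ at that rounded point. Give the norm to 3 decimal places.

2881.324

At (-3, -3/2): F = (-56.500, 19.500).
Jacobian J = [[8·s·t - 2, 4·s^2 + 5], [5·t - 2, 5·s + 4]].
At the point, J = [[34.000, 41.000], [-9.500, -11.000]] (det J = 15.500).
Solving J·Δ = −F gives Δ = (11.484, -8.145).
Then the next iterate is (s, t)₁ = (8.484, -9.645).
Re-evaluating at (8.484, -9.645): F = (-2843.11412, -467.68890), so ‖F‖₂ = 2881.324.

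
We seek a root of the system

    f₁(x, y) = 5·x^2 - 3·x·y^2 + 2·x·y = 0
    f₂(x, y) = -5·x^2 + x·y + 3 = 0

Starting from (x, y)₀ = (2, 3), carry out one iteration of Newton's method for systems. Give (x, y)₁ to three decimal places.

At (2, 3): F = (-22.000, -11.000).
Jacobian J = [[10·x - 3·y^2 + 2·y, -6·x·y + 2·x], [-10·x + y, x]].
At the point, J = [[-1.000, -32.000], [-17.000, 2.000]] (det J = -546.000).
Solving J·Δ = −F gives Δ = (-0.725, -0.665).
Then the next iterate is (x, y)₁ = (1.275, 2.335).

(1.275, 2.335)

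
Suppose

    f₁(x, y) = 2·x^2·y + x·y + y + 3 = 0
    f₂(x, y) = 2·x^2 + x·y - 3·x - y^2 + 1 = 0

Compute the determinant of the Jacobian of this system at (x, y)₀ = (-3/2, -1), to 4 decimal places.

42.5000

J = [[4·x·y + y, 2·x^2 + x + 1], [4·x + y - 3, x - 2·y]].
At the point, J = [[5.0000, 4.0000], [-10.0000, 0.5000]].
det J = 42.5000.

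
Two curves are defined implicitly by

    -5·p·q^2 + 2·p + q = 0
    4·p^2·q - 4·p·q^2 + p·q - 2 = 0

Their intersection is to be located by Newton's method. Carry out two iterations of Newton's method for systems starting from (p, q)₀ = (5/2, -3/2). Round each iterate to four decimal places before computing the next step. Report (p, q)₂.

(0.6386, -0.8923)

At (5/2, -3/2): F = (-24.6250, -65.7500).
Jacobian J = [[-5·q^2 + 2, -10·p·q + 1], [8·p·q - 4·q^2 + q, 4·p^2 - 8·p·q + p]].
At the point, J = [[-9.2500, 38.5000], [-40.5000, 57.5000]] (det J = 1027.3750).
Solving J·Δ = −F gives Δ = (-1.0857, 0.3788).
Then the next iterate is (p, q)₁ = (1.4143, -1.1212).
Round to (1.4143, -1.1212) and repeat: F = (-7.182108, -19.668016), J = [[-4.285447, 16.857132], [-18.835263, 22.100983]].
Δ = (-0.7757, 0.2289), so (p, q)₂ = (0.6386, -0.8923).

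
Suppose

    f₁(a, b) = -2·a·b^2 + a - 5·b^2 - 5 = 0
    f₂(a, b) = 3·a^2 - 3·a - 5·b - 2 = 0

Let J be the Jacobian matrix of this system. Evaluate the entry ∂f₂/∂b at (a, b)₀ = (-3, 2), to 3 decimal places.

∂f₂/∂b = -5.
At (-3, 2) this is -5.000.

-5.000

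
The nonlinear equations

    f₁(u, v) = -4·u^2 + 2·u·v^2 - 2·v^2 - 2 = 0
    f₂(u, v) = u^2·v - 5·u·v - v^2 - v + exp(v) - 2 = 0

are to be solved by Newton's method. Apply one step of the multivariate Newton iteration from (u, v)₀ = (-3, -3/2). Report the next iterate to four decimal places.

(-1.4522, -1.0047)

At (-3, -3/2): F = (-56.0000, -38.526870).
Jacobian J = [[-8·u + 2·v^2, 4·u·v - 4·v], [2·u·v - 5·v, u^2 - 5·u - 2·v + exp(v) - 1]].
At the point, J = [[28.5000, 24.0000], [16.5000, 26.223130]] (det J = 351.359210).
Solving J·Δ = −F gives Δ = (1.5478, 0.4953).
Then the next iterate is (u, v)₁ = (-1.4522, -1.0047).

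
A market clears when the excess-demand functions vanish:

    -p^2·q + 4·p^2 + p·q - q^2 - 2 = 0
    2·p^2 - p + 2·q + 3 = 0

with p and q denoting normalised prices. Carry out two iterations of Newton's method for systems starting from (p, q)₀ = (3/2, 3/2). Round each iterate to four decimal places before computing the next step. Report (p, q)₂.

At (3/2, 3/2): F = (3.6250, 9.0000).
Jacobian J = [[-2·p·q + 8·p + q, -p^2 + p - 2·q], [4·p - 1, 2]].
At the point, J = [[9.0000, -3.7500], [5.0000, 2.0000]] (det J = 36.7500).
Solving J·Δ = −F gives Δ = (-1.1156, -1.7109).
Then the next iterate is (p, q)₁ = (0.3844, -0.2109).
Round to (0.3844, -0.2109) and repeat: F = (-1.503332, 2.489327), J = [[3.026440, 0.658437], [0.5376, 2.0000]].
Δ = (0.8152, -1.4638), so (p, q)₂ = (1.1996, -1.6747).

(1.1996, -1.6747)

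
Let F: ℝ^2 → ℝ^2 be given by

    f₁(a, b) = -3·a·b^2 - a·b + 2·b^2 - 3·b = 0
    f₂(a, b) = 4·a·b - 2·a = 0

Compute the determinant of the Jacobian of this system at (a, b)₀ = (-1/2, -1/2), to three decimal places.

-23.500

J = [[-3·b^2 - b, -6·a·b - a + 4·b - 3], [4·b - 2, 4·a]].
At the point, J = [[-0.250, -6.000], [-4.000, -2.000]].
det J = -23.500.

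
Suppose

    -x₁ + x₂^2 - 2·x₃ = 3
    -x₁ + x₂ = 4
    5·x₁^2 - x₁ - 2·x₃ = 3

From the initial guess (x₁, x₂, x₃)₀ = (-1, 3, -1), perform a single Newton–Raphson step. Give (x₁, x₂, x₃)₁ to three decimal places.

At (-1, 3, -1): F = (9.000, 0.000, 5.000).
Jacobian J = [[-1, 2·x₂, -2], [-1, 1, 0], [10·x₁ - 1, 0, -2]].
At the point, J = [[-1.000, 6.000, -2.000], [-1.000, 1.000, 0.000], [-11.000, 0.000, -2.000]] (det J = -32.000).
Solving J·Δ = −F gives Δ = (-0.250, -0.250, 3.875).
Then the next iterate is (x₁, x₂, x₃)₁ = (-1.250, 2.750, 2.875).

(-1.250, 2.750, 2.875)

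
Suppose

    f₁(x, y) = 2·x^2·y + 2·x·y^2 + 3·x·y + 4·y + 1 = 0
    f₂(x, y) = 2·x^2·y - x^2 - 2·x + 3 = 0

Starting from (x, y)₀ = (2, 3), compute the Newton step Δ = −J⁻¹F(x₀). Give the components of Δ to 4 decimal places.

At (2, 3): F = (91.0000, 19.0000).
Jacobian J = [[4·x·y + 2·y^2 + 3·y, 2·x^2 + 4·x·y + 3·x + 4], [4·x·y - 2·x - 2, 2·x^2]].
At the point, J = [[51.0000, 42.0000], [18.0000, 8.0000]] (det J = -348.0000).
Solving J·Δ = −F gives Δ = (-0.2011, -1.9224).

(-0.2011, -1.9224)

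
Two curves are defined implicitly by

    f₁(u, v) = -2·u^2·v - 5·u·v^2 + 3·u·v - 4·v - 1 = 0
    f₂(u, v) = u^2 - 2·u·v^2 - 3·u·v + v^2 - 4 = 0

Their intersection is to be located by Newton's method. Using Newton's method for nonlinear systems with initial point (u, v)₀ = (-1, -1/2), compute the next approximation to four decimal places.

(-4.7500, 1.1116)

At (-1, -1/2): F = (4.7500, -3.7500).
Jacobian J = [[-4·u·v - 5·v^2 + 3·v, -2·u^2 - 10·u·v + 3·u - 4], [2·u - 2·v^2 - 3·v, -4·u·v - 3·u + 2·v]].
At the point, J = [[-4.7500, -14.0000], [-1.0000, 0.0000]] (det J = -14.0000).
Solving J·Δ = −F gives Δ = (-3.7500, 1.6116).
Then the next iterate is (u, v)₁ = (-4.7500, 1.1116).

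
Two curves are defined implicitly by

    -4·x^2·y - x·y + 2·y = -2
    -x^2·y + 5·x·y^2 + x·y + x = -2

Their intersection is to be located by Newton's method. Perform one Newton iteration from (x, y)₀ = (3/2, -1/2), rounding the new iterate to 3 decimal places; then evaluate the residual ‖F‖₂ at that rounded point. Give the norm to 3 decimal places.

3.589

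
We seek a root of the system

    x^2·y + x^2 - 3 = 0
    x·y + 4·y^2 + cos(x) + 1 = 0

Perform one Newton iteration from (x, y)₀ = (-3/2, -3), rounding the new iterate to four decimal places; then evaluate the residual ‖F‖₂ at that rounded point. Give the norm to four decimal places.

11.4318

At (-3/2, -3): F = (-7.5000, 41.570737).
Jacobian J = [[2·x·y + 2·x, x^2], [y - sin(x), x + 8·y]].
At the point, J = [[6.0000, 2.2500], [-2.002505, -25.5000]] (det J = -148.494364).
Solving J·Δ = −F gives Δ = (0.6580, 1.5785).
Then the next iterate is (x, y)₁ = (-0.8420, -1.4215).
Re-evaluating at (-0.8420, -1.4215): F = (-3.298828, 10.945524), so ‖F‖₂ = 11.4318.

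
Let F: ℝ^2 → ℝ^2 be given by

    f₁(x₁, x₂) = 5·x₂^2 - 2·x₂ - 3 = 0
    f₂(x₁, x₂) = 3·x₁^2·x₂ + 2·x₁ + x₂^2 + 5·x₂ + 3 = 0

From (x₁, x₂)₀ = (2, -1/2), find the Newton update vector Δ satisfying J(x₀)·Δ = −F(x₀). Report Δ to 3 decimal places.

(-0.741, -0.107)

At (2, -1/2): F = (-0.750, -1.250).
Jacobian J = [[0, 10·x₂ - 2], [6·x₁·x₂ + 2, 3·x₁^2 + 2·x₂ + 5]].
At the point, J = [[0.000, -7.000], [-4.000, 16.000]] (det J = -28.000).
Solving J·Δ = −F gives Δ = (-0.741, -0.107).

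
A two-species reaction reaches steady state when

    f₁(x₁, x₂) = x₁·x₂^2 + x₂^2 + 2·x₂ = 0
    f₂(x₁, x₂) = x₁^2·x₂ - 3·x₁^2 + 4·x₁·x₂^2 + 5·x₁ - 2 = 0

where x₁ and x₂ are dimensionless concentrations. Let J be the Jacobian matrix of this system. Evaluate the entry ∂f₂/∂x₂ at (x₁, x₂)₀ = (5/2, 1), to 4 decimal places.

26.2500

∂f₂/∂x₂ = x₁^2 + 8·x₁·x₂.
At (5/2, 1) this is 26.2500.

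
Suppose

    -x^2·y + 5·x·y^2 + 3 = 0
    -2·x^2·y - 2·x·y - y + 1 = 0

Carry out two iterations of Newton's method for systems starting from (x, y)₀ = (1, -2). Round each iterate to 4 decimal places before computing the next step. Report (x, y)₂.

(0.7222, 2.3983)

At (1, -2): F = (25.0000, 11.0000).
Jacobian J = [[-2·x·y + 5·y^2, -x^2 + 10·x·y], [-4·x·y - 2·y, -2·x^2 - 2·x - 1]].
At the point, J = [[24.0000, -21.0000], [12.0000, -5.0000]] (det J = 132.0000).
Solving J·Δ = −F gives Δ = (-0.8030, 0.2727).
Then the next iterate is (x, y)₁ = (0.1970, -1.7273).
Round to (0.1970, -1.7273) and repeat: F = (6.005847, 3.541926), J = [[15.598383, -3.441590], [4.815712, -1.471618]].
Δ = (0.5252, 4.1256), so (x, y)₂ = (0.7222, 2.3983).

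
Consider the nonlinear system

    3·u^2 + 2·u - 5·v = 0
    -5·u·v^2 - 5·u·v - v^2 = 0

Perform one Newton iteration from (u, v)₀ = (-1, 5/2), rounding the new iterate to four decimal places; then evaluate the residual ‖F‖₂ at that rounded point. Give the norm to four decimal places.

4.1056

At (-1, 5/2): F = (-11.5000, 37.5000).
Jacobian J = [[6·u + 2, -5], [-5·v^2 - 5·v, -10·u·v - 5·u - 2·v]].
At the point, J = [[-4.0000, -5.0000], [-43.7500, 25.0000]] (det J = -318.7500).
Solving J·Δ = −F gives Δ = (-0.3137, -2.0490).
Then the next iterate is (u, v)₁ = (-1.3137, 0.4510).
Re-evaluating at (-1.3137, 0.4510): F = (0.295023, 4.095032), so ‖F‖₂ = 4.1056.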